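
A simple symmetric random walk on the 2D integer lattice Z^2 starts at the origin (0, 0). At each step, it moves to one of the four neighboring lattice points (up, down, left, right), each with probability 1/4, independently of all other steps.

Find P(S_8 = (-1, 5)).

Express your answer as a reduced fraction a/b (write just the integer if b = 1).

Let h be the number of horizontal steps (so 8-h are vertical). To end at (-1,5) need (h-1)/2 right-steps and ((8-h)+5)/2 up-steps.
Sum over h with 1 ≤ h ≤ 3, h ≡ 1 (mod 2), 8-h ≡ 1 (mod 2):
h=1: C(8,1)·C(1,0)·C(7,6) = 8·1·7 = 56
h=3: C(8,3)·C(3,1)·C(5,5) = 56·3·1 = 168
Total favorable: 224
Total paths: 4^8 = 65536
P = 224/65536 = 7/2048

Answer: 7/2048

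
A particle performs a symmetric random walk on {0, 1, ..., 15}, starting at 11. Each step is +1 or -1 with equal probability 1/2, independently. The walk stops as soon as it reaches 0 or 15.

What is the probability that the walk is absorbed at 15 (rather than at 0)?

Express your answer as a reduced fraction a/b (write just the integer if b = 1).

Answer: 11/15

Derivation:
Symmetric walk (p = 1/2): the harmonic-function argument gives P(hit 15 before 0 | start at 11) = a/N.
P = 11/15 = 11/15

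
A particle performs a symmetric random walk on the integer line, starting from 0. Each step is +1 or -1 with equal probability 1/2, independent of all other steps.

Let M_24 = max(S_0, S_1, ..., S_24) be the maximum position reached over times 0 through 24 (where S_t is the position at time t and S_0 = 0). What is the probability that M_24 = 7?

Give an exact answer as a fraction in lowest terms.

Answer: 735471/16777216

Derivation:
Let M_24 = max(S_0,...,S_24). Use the reflection principle: for j ≥ 1, #{paths with M_24 ≥ j} = #{S_24 ≥ j} + #{S_24 ≥ j+1}.
By reflection, #{M_24 ≥ 7} = #{S_24 ≥ 7} + #{S_24 ≥ 8} = 1271626 + 1271626 = 2543252.
#{M_24 ≥ 8} = #{S_24 ≥ 8} + #{S_24 ≥ 9} = 1271626 + 536155 = 1807781.
#{M_24 = 7} = 2543252 - 1807781 = 735471.
P(M_24 = 7) = 735471/16777216 = 735471/16777216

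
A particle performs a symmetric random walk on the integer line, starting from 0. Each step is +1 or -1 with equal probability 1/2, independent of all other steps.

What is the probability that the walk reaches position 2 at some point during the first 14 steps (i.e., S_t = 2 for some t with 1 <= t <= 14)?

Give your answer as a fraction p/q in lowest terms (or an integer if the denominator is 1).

Count via complement. Let g(t,s) = #length-t paths at position s with S_1..S_t all ≠ 2.
g(t,s) = g(t-1,s-1) + g(t-1,s+1) for s ≠ 2; g(t,2) = 0.
t=0: g(0,0)=1
t=1: g(1,-1)=1 g(1,1)=1
t=2: g(2,-2)=1 g(2,0)=2
t=3: g(3,-3)=1 g(3,-1)=3 g(3,1)=2
t=4: g(4,-4)=1 g(4,-2)=4 g(4,0)=5
t=5: g(5,-5)=1 g(5,-3)=5 g(5,-1)=9 g(5,1)=5
t=6: g(6,-6)=1 g(6,-4)=6 g(6,-2)=14 g(6,0)=14
t=7: g(7,-7)=1 g(7,-5)=7 g(7,-3)=20 g(7,-1)=28 g(7,1)=14
t=8: g(8,-8)=1 g(8,-6)=8 g(8,-4)=27 g(8,-2)=48 g(8,0)=42
t=9: g(9,-9)=1 g(9,-7)=9 g(9,-5)=35 g(9,-3)=75 g(9,-1)=90 g(9,1)=42
t=10: g(10,-10)=1 g(10,-8)=10 g(10,-6)=44 g(10,-4)=110 g(10,-2)=165 g(10,0)=132
t=11: g(11,-11)=1 g(11,-9)=11 g(11,-7)=54 g(11,-5)=154 g(11,-3)=275 g(11,-1)=297 g(11,1)=132
t=12: g(12,-12)=1 g(12,-10)=12 g(12,-8)=65 g(12,-6)=208 g(12,-4)=429 g(12,-2)=572 g(12,0)=429
t=13: g(13,-13)=1 g(13,-11)=13 g(13,-9)=77 g(13,-7)=273 g(13,-5)=637 g(13,-3)=1001 g(13,-1)=1001 g(13,1)=429
t=14: g(14,-14)=1 g(14,-12)=14 g(14,-10)=90 g(14,-8)=350 g(14,-6)=910 g(14,-4)=1638 g(14,-2)=2002 g(14,0)=1430
Paths never hitting 2: Σ_s g(14,s) = 6435
Paths hitting 2: 2^14 - 6435 = 9949
P = 9949/16384 = 9949/16384

Answer: 9949/16384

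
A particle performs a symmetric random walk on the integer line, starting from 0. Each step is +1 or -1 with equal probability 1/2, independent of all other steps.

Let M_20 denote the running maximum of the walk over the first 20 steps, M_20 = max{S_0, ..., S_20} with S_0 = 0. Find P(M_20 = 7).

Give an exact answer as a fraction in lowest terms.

Let M_20 = max(S_0,...,S_20). Use the reflection principle: for j ≥ 1, #{paths with M_20 ≥ j} = #{S_20 ≥ j} + #{S_20 ≥ j+1}.
By reflection, #{M_20 ≥ 7} = #{S_20 ≥ 7} + #{S_20 ≥ 8} = 60460 + 60460 = 120920.
#{M_20 ≥ 8} = #{S_20 ≥ 8} + #{S_20 ≥ 9} = 60460 + 21700 = 82160.
#{M_20 = 7} = 120920 - 82160 = 38760.
P(M_20 = 7) = 38760/1048576 = 4845/131072

Answer: 4845/131072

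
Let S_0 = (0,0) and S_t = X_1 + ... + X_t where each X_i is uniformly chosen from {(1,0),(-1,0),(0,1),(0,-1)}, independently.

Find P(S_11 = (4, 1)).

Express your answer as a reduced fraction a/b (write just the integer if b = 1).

Answer: 27225/2097152

Derivation:
Let h be the number of horizontal steps (so 11-h are vertical). To end at (4,1) need (h+4)/2 right-steps and ((11-h)+1)/2 up-steps.
Sum over h with 4 ≤ h ≤ 10, h ≡ 0 (mod 2), 11-h ≡ 1 (mod 2):
h=4: C(11,4)·C(4,4)·C(7,4) = 330·1·35 = 11550
h=6: C(11,6)·C(6,5)·C(5,3) = 462·6·10 = 27720
h=8: C(11,8)·C(8,6)·C(3,2) = 165·28·3 = 13860
h=10: C(11,10)·C(10,7)·C(1,1) = 11·120·1 = 1320
Total favorable: 54450
Total paths: 4^11 = 4194304
P = 54450/4194304 = 27225/2097152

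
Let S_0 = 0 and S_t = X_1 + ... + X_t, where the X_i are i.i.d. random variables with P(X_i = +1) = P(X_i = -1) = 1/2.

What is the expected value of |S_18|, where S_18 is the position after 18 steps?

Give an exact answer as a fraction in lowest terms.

S_18 takes values m ≡ 0 (mod 2) with |m| ≤ 18; P(S_18=m) = C(18,(18+m)/2)/2^18.
Total paths: 2^18 = 262144
Distribution: P(S=-18)=1/262144, P(S=-16)=18/262144, P(S=-14)=153/262144, P(S=-12)=816/262144, P(S=-10)=3060/262144, P(S=-8)=8568/262144, P(S=-6)=18564/262144, P(S=-4)=31824/262144, P(S=-2)=43758/262144, P(S=0)=48620/262144, P(S=2)=43758/262144, P(S=4)=31824/262144, P(S=6)=18564/262144, P(S=8)=8568/262144, P(S=10)=3060/262144, P(S=12)=816/262144, P(S=14)=153/262144, P(S=16)=18/262144, P(S=18)=1/262144
E[|S_18|] = Σ_m |m|·P(S_18=m) = 875160/262144 = 109395/32768

Answer: 109395/32768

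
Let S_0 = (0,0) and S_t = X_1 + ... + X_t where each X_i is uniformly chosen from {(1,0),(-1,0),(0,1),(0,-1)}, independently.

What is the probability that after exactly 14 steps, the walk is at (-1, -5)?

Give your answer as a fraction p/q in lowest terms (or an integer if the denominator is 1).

Answer: 1002001/134217728

Derivation:
Let h be the number of horizontal steps (so 14-h are vertical). To end at (-1,-5) need (h-1)/2 right-steps and ((14-h)-5)/2 up-steps.
Sum over h with 1 ≤ h ≤ 9, h ≡ 1 (mod 2), 14-h ≡ 1 (mod 2):
h=1: C(14,1)·C(1,0)·C(13,4) = 14·1·715 = 10010
h=3: C(14,3)·C(3,1)·C(11,3) = 364·3·165 = 180180
h=5: C(14,5)·C(5,2)·C(9,2) = 2002·10·36 = 720720
h=7: C(14,7)·C(7,3)·C(7,1) = 3432·35·7 = 840840
h=9: C(14,9)·C(9,4)·C(5,0) = 2002·126·1 = 252252
Total favorable: 2004002
Total paths: 4^14 = 268435456
P = 2004002/268435456 = 1002001/134217728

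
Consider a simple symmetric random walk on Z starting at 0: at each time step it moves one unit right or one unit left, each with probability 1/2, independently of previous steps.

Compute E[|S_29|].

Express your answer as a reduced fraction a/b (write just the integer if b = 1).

S_29 takes values m ≡ 1 (mod 2) with |m| ≤ 29; P(S_29=m) = C(29,(29+m)/2)/2^29.
Total paths: 2^29 = 536870912
Distribution: P(S=-29)=1/536870912, P(S=-27)=29/536870912, P(S=-25)=406/536870912, P(S=-23)=3654/536870912, P(S=-21)=23751/536870912, P(S=-19)=118755/536870912, P(S=-17)=475020/536870912, P(S=-15)=1560780/536870912, P(S=-13)=4292145/536870912, P(S=-11)=10015005/536870912, P(S=-9)=20030010/536870912, P(S=-7)=34597290/536870912, P(S=-5)=51895935/536870912, P(S=-3)=67863915/536870912, P(S=-1)=77558760/536870912, P(S=1)=77558760/536870912, P(S=3)=67863915/536870912, P(S=5)=51895935/536870912, P(S=7)=34597290/536870912, P(S=9)=20030010/536870912, P(S=11)=10015005/536870912, P(S=13)=4292145/536870912, P(S=15)=1560780/536870912, P(S=17)=475020/536870912, P(S=19)=118755/536870912, P(S=21)=23751/536870912, P(S=23)=3654/536870912, P(S=25)=406/536870912, P(S=27)=29/536870912, P(S=29)=1/536870912
E[|S_29|] = Σ_m |m|·P(S_29=m) = 2326762800/536870912 = 145422675/33554432

Answer: 145422675/33554432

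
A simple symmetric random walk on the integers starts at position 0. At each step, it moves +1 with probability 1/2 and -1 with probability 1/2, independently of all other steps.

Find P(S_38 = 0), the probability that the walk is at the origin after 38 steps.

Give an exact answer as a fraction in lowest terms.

Answer: 4418157975/34359738368

Derivation:
To return to 0 after 38 steps: need exactly 19 steps of +1 and 19 of -1.
Favorable paths: C(38,19) = 35345263800
Total paths: 2^38 = 274877906944
P = 35345263800/274877906944 = 4418157975/34359738368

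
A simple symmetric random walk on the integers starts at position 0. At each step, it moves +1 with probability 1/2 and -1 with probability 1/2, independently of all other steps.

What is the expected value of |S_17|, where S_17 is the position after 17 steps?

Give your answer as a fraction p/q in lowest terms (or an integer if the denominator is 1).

S_17 takes values m ≡ 1 (mod 2) with |m| ≤ 17; P(S_17=m) = C(17,(17+m)/2)/2^17.
Total paths: 2^17 = 131072
Distribution: P(S=-17)=1/131072, P(S=-15)=17/131072, P(S=-13)=136/131072, P(S=-11)=680/131072, P(S=-9)=2380/131072, P(S=-7)=6188/131072, P(S=-5)=12376/131072, P(S=-3)=19448/131072, P(S=-1)=24310/131072, P(S=1)=24310/131072, P(S=3)=19448/131072, P(S=5)=12376/131072, P(S=7)=6188/131072, P(S=9)=2380/131072, P(S=11)=680/131072, P(S=13)=136/131072, P(S=15)=17/131072, P(S=17)=1/131072
E[|S_17|] = Σ_m |m|·P(S_17=m) = 437580/131072 = 109395/32768

Answer: 109395/32768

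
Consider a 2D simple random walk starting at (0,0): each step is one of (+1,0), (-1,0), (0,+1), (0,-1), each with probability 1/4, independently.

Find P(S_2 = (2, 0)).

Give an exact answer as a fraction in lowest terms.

Answer: 1/16

Derivation:
Let h be the number of horizontal steps (so 2-h are vertical). To end at (2,0) need (h+2)/2 right-steps and ((2-h)+0)/2 up-steps.
Sum over h with 2 ≤ h ≤ 2, h ≡ 0 (mod 2), 2-h ≡ 0 (mod 2):
h=2: C(2,2)·C(2,2)·C(0,0) = 1·1·1 = 1
Total favorable: 1
Total paths: 4^2 = 16
P = 1/16 = 1/16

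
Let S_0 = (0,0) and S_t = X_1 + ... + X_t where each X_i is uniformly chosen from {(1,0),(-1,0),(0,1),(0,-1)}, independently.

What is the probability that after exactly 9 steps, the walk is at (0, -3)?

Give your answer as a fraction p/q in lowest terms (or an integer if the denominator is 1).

Answer: 441/16384

Derivation:
Let h be the number of horizontal steps (so 9-h are vertical). To end at (0,-3) need (h+0)/2 right-steps and ((9-h)-3)/2 up-steps.
Sum over h with 0 ≤ h ≤ 6, h ≡ 0 (mod 2), 9-h ≡ 1 (mod 2):
h=0: C(9,0)·C(0,0)·C(9,3) = 1·1·84 = 84
h=2: C(9,2)·C(2,1)·C(7,2) = 36·2·21 = 1512
h=4: C(9,4)·C(4,2)·C(5,1) = 126·6·5 = 3780
h=6: C(9,6)·C(6,3)·C(3,0) = 84·20·1 = 1680
Total favorable: 7056
Total paths: 4^9 = 262144
P = 7056/262144 = 441/16384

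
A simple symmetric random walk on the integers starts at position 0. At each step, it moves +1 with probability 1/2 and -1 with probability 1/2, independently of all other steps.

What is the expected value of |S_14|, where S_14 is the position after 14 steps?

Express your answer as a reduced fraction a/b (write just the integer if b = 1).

S_14 takes values m ≡ 0 (mod 2) with |m| ≤ 14; P(S_14=m) = C(14,(14+m)/2)/2^14.
Total paths: 2^14 = 16384
Distribution: P(S=-14)=1/16384, P(S=-12)=14/16384, P(S=-10)=91/16384, P(S=-8)=364/16384, P(S=-6)=1001/16384, P(S=-4)=2002/16384, P(S=-2)=3003/16384, P(S=0)=3432/16384, P(S=2)=3003/16384, P(S=4)=2002/16384, P(S=6)=1001/16384, P(S=8)=364/16384, P(S=10)=91/16384, P(S=12)=14/16384, P(S=14)=1/16384
E[|S_14|] = Σ_m |m|·P(S_14=m) = 48048/16384 = 3003/1024

Answer: 3003/1024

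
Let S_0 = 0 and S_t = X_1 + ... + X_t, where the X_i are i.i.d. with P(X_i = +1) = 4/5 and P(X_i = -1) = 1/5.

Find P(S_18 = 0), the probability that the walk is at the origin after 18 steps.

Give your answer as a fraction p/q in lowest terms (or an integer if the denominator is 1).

Answer: 2549088256/762939453125

Derivation:
To be at 0 after 18 steps: need exactly 9 steps of +1 and 9 of -1.
Number of such sequences: C(18,9) = 48620
Each has probability (4/5)^9 · (1/5)^9 = 262144/3814697265625
P = 48620 · 262144/3814697265625 = 2549088256/762939453125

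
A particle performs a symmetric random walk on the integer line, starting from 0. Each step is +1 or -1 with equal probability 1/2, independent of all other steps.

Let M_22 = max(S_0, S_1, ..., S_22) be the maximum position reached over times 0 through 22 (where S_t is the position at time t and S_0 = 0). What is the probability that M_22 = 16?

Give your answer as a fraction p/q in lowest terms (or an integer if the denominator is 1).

Answer: 385/1048576

Derivation:
Let M_22 = max(S_0,...,S_22). Use the reflection principle: for j ≥ 1, #{paths with M_22 ≥ j} = #{S_22 ≥ j} + #{S_22 ≥ j+1}.
By reflection, #{M_22 ≥ 16} = #{S_22 ≥ 16} + #{S_22 ≥ 17} = 1794 + 254 = 2048.
#{M_22 ≥ 17} = #{S_22 ≥ 17} + #{S_22 ≥ 18} = 254 + 254 = 508.
#{M_22 = 16} = 2048 - 508 = 1540.
P(M_22 = 16) = 1540/4194304 = 385/1048576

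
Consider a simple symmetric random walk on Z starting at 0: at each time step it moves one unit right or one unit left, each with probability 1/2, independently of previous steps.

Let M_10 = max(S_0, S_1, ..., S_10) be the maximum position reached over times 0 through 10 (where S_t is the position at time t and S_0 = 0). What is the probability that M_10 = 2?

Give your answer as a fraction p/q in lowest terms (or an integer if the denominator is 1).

Let M_10 = max(S_0,...,S_10). Use the reflection principle: for j ≥ 1, #{paths with M_10 ≥ j} = #{S_10 ≥ j} + #{S_10 ≥ j+1}.
By reflection, #{M_10 ≥ 2} = #{S_10 ≥ 2} + #{S_10 ≥ 3} = 386 + 176 = 562.
#{M_10 ≥ 3} = #{S_10 ≥ 3} + #{S_10 ≥ 4} = 176 + 176 = 352.
#{M_10 = 2} = 562 - 352 = 210.
P(M_10 = 2) = 210/1024 = 105/512

Answer: 105/512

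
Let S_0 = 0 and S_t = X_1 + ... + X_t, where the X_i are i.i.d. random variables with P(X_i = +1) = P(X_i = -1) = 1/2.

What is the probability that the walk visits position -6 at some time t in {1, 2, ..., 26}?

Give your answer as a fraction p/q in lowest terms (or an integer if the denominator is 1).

Answer: 16628809/67108864

Derivation:
Count via complement. Let g(t,s) = #length-t paths at position s with S_1..S_t all ≠ -6.
g(t,s) = g(t-1,s-1) + g(t-1,s+1) for s ≠ -6; g(t,-6) = 0.
t=0: g(0,0)=1
t=1: g(1,-1)=1 g(1,1)=1
t=2: g(2,-2)=1 g(2,0)=2 g(2,2)=1
t=3: g(3,-3)=1 g(3,-1)=3 g(3,1)=3 g(3,3)=1
t=4: g(4,-4)=1 g(4,-2)=4 g(4,0)=6 g(4,2)=4 g(4,4)=1
t=5: g(5,-5)=1 g(5,-3)=5 g(5,-1)=10 g(5,1)=10 g(5,3)=5 g(5,5)=1
t=6: g(6,-4)=6 g(6,-2)=15 g(6,0)=20 g(6,2)=15 g(6,4)=6 g(6,6)=1
t=7: g(7,-5)=6 g(7,-3)=21 g(7,-1)=35 g(7,1)=35 g(7,3)=21 g(7,5)=7 g(7,7)=1
t=8: g(8,-4)=27 g(8,-2)=56 g(8,0)=70 g(8,2)=56 g(8,4)=28 g(8,6)=8 g(8,8)=1
t=9: g(9,-5)=27 g(9,-3)=83 g(9,-1)=126 g(9,1)=126 g(9,3)=84 g(9,5)=36 g(9,7)=9 g(9,9)=1
t=10: g(10,-4)=110 g(10,-2)=209 g(10,0)=252 g(10,2)=210 g(10,4)=120 g(10,6)=45 g(10,8)=10 g(10,10)=1
t=11: g(11,-5)=110 g(11,-3)=319 g(11,-1)=461 g(11,1)=462 g(11,3)=330 g(11,5)=165 g(11,7)=55 g(11,9)=11 g(11,11)=1
t=12: g(12,-4)=429 g(12,-2)=780 g(12,0)=923 g(12,2)=792 g(12,4)=495 g(12,6)=220 g(12,8)=66 g(12,10)=12 g(12,12)=1
t=13: g(13,-5)=429 g(13,-3)=1209 g(13,-1)=1703 g(13,1)=1715 g(13,3)=1287 g(13,5)=715 g(13,7)=286 g(13,9)=78 g(13,11)=13 g(13,13)=1
t=14: g(14,-4)=1638 g(14,-2)=2912 g(14,0)=3418 g(14,2)=3002 g(14,4)=2002 g(14,6)=1001 g(14,8)=364 g(14,10)=91 g(14,12)=14 g(14,14)=1
t=15: g(15,-5)=1638 g(15,-3)=4550 g(15,-1)=6330 g(15,1)=6420 g(15,3)=5004 g(15,5)=3003 g(15,7)=1365 g(15,9)=455 g(15,11)=105 g(15,13)=15 g(15,15)=1
t=16: g(16,-4)=6188 g(16,-2)=10880 g(16,0)=12750 g(16,2)=11424 g(16,4)=8007 g(16,6)=4368 g(16,8)=1820 g(16,10)=560 g(16,12)=120 g(16,14)=16 g(16,16)=1
t=17: g(17,-5)=6188 g(17,-3)=17068 g(17,-1)=23630 g(17,1)=24174 g(17,3)=19431 g(17,5)=12375 g(17,7)=6188 g(17,9)=2380 g(17,11)=680 g(17,13)=136 g(17,15)=17 g(17,17)=1
t=18: g(18,-4)=23256 g(18,-2)=40698 g(18,0)=47804 g(18,2)=43605 g(18,4)=31806 g(18,6)=18563 g(18,8)=8568 g(18,10)=3060 g(18,12)=816 g(18,14)=153 g(18,16)=18 g(18,18)=1
t=19: g(19,-5)=23256 g(19,-3)=63954 g(19,-1)=88502 g(19,1)=91409 g(19,3)=75411 g(19,5)=50369 g(19,7)=27131 g(19,9)=11628 g(19,11)=3876 g(19,13)=969 g(19,15)=171 g(19,17)=19 g(19,19)=1
t=20: g(20,-4)=87210 g(20,-2)=152456 g(20,0)=179911 g(20,2)=166820 g(20,4)=125780 g(20,6)=77500 g(20,8)=38759 g(20,10)=15504 g(20,12)=4845 g(20,14)=1140 g(20,16)=190 g(20,18)=20 g(20,20)=1
t=21: g(21,-5)=87210 g(21,-3)=239666 g(21,-1)=332367 g(21,1)=346731 g(21,3)=292600 g(21,5)=203280 g(21,7)=116259 g(21,9)=54263 g(21,11)=20349 g(21,13)=5985 g(21,15)=1330 g(21,17)=210 g(21,19)=21 g(21,21)=1
t=22: g(22,-4)=326876 g(22,-2)=572033 g(22,0)=679098 g(22,2)=639331 g(22,4)=495880 g(22,6)=319539 g(22,8)=170522 g(22,10)=74612 g(22,12)=26334 g(22,14)=7315 g(22,16)=1540 g(22,18)=231 g(22,20)=22 g(22,22)=1
t=23: g(23,-5)=326876 g(23,-3)=898909 g(23,-1)=1251131 g(23,1)=1318429 g(23,3)=1135211 g(23,5)=815419 g(23,7)=490061 g(23,9)=245134 g(23,11)=100946 g(23,13)=33649 g(23,15)=8855 g(23,17)=1771 g(23,19)=253 g(23,21)=23 g(23,23)=1
t=24: g(24,-4)=1225785 g(24,-2)=2150040 g(24,0)=2569560 g(24,2)=2453640 g(24,4)=1950630 g(24,6)=1305480 g(24,8)=735195 g(24,10)=346080 g(24,12)=134595 g(24,14)=42504 g(24,16)=10626 g(24,18)=2024 g(24,20)=276 g(24,22)=24 g(24,24)=1
t=25: g(25,-5)=1225785 g(25,-3)=3375825 g(25,-1)=4719600 g(25,1)=5023200 g(25,3)=4404270 g(25,5)=3256110 g(25,7)=2040675 g(25,9)=1081275 g(25,11)=480675 g(25,13)=177099 g(25,15)=53130 g(25,17)=12650 g(25,19)=2300 g(25,21)=300 g(25,23)=25 g(25,25)=1
t=26: g(26,-4)=4601610 g(26,-2)=8095425 g(26,0)=9742800 g(26,2)=9427470 g(26,4)=7660380 g(26,6)=5296785 g(26,8)=3121950 g(26,10)=1561950 g(26,12)=657774 g(26,14)=230229 g(26,16)=65780 g(26,18)=14950 g(26,20)=2600 g(26,22)=325 g(26,24)=26 g(26,26)=1
Paths never hitting -6: Σ_s g(26,s) = 50480055
Paths hitting -6: 2^26 - 50480055 = 16628809
P = 16628809/67108864 = 16628809/67108864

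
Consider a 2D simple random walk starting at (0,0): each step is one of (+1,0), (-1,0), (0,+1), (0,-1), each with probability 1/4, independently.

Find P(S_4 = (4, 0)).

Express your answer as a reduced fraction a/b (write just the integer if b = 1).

Answer: 1/256

Derivation:
Let h be the number of horizontal steps (so 4-h are vertical). To end at (4,0) need (h+4)/2 right-steps and ((4-h)+0)/2 up-steps.
Sum over h with 4 ≤ h ≤ 4, h ≡ 0 (mod 2), 4-h ≡ 0 (mod 2):
h=4: C(4,4)·C(4,4)·C(0,0) = 1·1·1 = 1
Total favorable: 1
Total paths: 4^4 = 256
P = 1/256 = 1/256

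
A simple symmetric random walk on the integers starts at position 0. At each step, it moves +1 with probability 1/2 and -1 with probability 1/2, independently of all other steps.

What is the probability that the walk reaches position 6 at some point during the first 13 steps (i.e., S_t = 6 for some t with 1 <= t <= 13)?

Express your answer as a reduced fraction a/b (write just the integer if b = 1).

Count via complement. Let g(t,s) = #length-t paths at position s with S_1..S_t all ≠ 6.
g(t,s) = g(t-1,s-1) + g(t-1,s+1) for s ≠ 6; g(t,6) = 0.
t=0: g(0,0)=1
t=1: g(1,-1)=1 g(1,1)=1
t=2: g(2,-2)=1 g(2,0)=2 g(2,2)=1
t=3: g(3,-3)=1 g(3,-1)=3 g(3,1)=3 g(3,3)=1
t=4: g(4,-4)=1 g(4,-2)=4 g(4,0)=6 g(4,2)=4 g(4,4)=1
t=5: g(5,-5)=1 g(5,-3)=5 g(5,-1)=10 g(5,1)=10 g(5,3)=5 g(5,5)=1
t=6: g(6,-6)=1 g(6,-4)=6 g(6,-2)=15 g(6,0)=20 g(6,2)=15 g(6,4)=6
t=7: g(7,-7)=1 g(7,-5)=7 g(7,-3)=21 g(7,-1)=35 g(7,1)=35 g(7,3)=21 g(7,5)=6
t=8: g(8,-8)=1 g(8,-6)=8 g(8,-4)=28 g(8,-2)=56 g(8,0)=70 g(8,2)=56 g(8,4)=27
t=9: g(9,-9)=1 g(9,-7)=9 g(9,-5)=36 g(9,-3)=84 g(9,-1)=126 g(9,1)=126 g(9,3)=83 g(9,5)=27
t=10: g(10,-10)=1 g(10,-8)=10 g(10,-6)=45 g(10,-4)=120 g(10,-2)=210 g(10,0)=252 g(10,2)=209 g(10,4)=110
t=11: g(11,-11)=1 g(11,-9)=11 g(11,-7)=55 g(11,-5)=165 g(11,-3)=330 g(11,-1)=462 g(11,1)=461 g(11,3)=319 g(11,5)=110
t=12: g(12,-12)=1 g(12,-10)=12 g(12,-8)=66 g(12,-6)=220 g(12,-4)=495 g(12,-2)=792 g(12,0)=923 g(12,2)=780 g(12,4)=429
t=13: g(13,-13)=1 g(13,-11)=13 g(13,-9)=78 g(13,-7)=286 g(13,-5)=715 g(13,-3)=1287 g(13,-1)=1715 g(13,1)=1703 g(13,3)=1209 g(13,5)=429
Paths never hitting 6: Σ_s g(13,s) = 7436
Paths hitting 6: 2^13 - 7436 = 756
P = 756/8192 = 189/2048

Answer: 189/2048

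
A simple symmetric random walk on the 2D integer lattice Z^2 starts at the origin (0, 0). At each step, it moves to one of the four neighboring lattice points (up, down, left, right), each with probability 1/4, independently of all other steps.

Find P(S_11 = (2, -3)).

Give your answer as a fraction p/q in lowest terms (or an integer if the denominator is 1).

Answer: 38115/2097152

Derivation:
Let h be the number of horizontal steps (so 11-h are vertical). To end at (2,-3) need (h+2)/2 right-steps and ((11-h)-3)/2 up-steps.
Sum over h with 2 ≤ h ≤ 8, h ≡ 0 (mod 2), 11-h ≡ 1 (mod 2):
h=2: C(11,2)·C(2,2)·C(9,3) = 55·1·84 = 4620
h=4: C(11,4)·C(4,3)·C(7,2) = 330·4·21 = 27720
h=6: C(11,6)·C(6,4)·C(5,1) = 462·15·5 = 34650
h=8: C(11,8)·C(8,5)·C(3,0) = 165·56·1 = 9240
Total favorable: 76230
Total paths: 4^11 = 4194304
P = 76230/4194304 = 38115/2097152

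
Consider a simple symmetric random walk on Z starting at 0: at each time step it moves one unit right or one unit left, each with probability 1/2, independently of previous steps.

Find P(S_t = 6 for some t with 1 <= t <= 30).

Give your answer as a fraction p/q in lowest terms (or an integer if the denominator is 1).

Count via complement. Let g(t,s) = #length-t paths at position s with S_1..S_t all ≠ 6.
g(t,s) = g(t-1,s-1) + g(t-1,s+1) for s ≠ 6; g(t,6) = 0.
t=0: g(0,0)=1
t=1: g(1,-1)=1 g(1,1)=1
t=2: g(2,-2)=1 g(2,0)=2 g(2,2)=1
t=3: g(3,-3)=1 g(3,-1)=3 g(3,1)=3 g(3,3)=1
t=4: g(4,-4)=1 g(4,-2)=4 g(4,0)=6 g(4,2)=4 g(4,4)=1
t=5: g(5,-5)=1 g(5,-3)=5 g(5,-1)=10 g(5,1)=10 g(5,3)=5 g(5,5)=1
t=6: g(6,-6)=1 g(6,-4)=6 g(6,-2)=15 g(6,0)=20 g(6,2)=15 g(6,4)=6
t=7: g(7,-7)=1 g(7,-5)=7 g(7,-3)=21 g(7,-1)=35 g(7,1)=35 g(7,3)=21 g(7,5)=6
t=8: g(8,-8)=1 g(8,-6)=8 g(8,-4)=28 g(8,-2)=56 g(8,0)=70 g(8,2)=56 g(8,4)=27
t=9: g(9,-9)=1 g(9,-7)=9 g(9,-5)=36 g(9,-3)=84 g(9,-1)=126 g(9,1)=126 g(9,3)=83 g(9,5)=27
t=10: g(10,-10)=1 g(10,-8)=10 g(10,-6)=45 g(10,-4)=120 g(10,-2)=210 g(10,0)=252 g(10,2)=209 g(10,4)=110
t=11: g(11,-11)=1 g(11,-9)=11 g(11,-7)=55 g(11,-5)=165 g(11,-3)=330 g(11,-1)=462 g(11,1)=461 g(11,3)=319 g(11,5)=110
t=12: g(12,-12)=1 g(12,-10)=12 g(12,-8)=66 g(12,-6)=220 g(12,-4)=495 g(12,-2)=792 g(12,0)=923 g(12,2)=780 g(12,4)=429
t=13: g(13,-13)=1 g(13,-11)=13 g(13,-9)=78 g(13,-7)=286 g(13,-5)=715 g(13,-3)=1287 g(13,-1)=1715 g(13,1)=1703 g(13,3)=1209 g(13,5)=429
t=14: g(14,-14)=1 g(14,-12)=14 g(14,-10)=91 g(14,-8)=364 g(14,-6)=1001 g(14,-4)=2002 g(14,-2)=3002 g(14,0)=3418 g(14,2)=2912 g(14,4)=1638
t=15: g(15,-15)=1 g(15,-13)=15 g(15,-11)=105 g(15,-9)=455 g(15,-7)=1365 g(15,-5)=3003 g(15,-3)=5004 g(15,-1)=6420 g(15,1)=6330 g(15,3)=4550 g(15,5)=1638
t=16: g(16,-16)=1 g(16,-14)=16 g(16,-12)=120 g(16,-10)=560 g(16,-8)=1820 g(16,-6)=4368 g(16,-4)=8007 g(16,-2)=11424 g(16,0)=12750 g(16,2)=10880 g(16,4)=6188
t=17: g(17,-17)=1 g(17,-15)=17 g(17,-13)=136 g(17,-11)=680 g(17,-9)=2380 g(17,-7)=6188 g(17,-5)=12375 g(17,-3)=19431 g(17,-1)=24174 g(17,1)=23630 g(17,3)=17068 g(17,5)=6188
t=18: g(18,-18)=1 g(18,-16)=18 g(18,-14)=153 g(18,-12)=816 g(18,-10)=3060 g(18,-8)=8568 g(18,-6)=18563 g(18,-4)=31806 g(18,-2)=43605 g(18,0)=47804 g(18,2)=40698 g(18,4)=23256
t=19: g(19,-19)=1 g(19,-17)=19 g(19,-15)=171 g(19,-13)=969 g(19,-11)=3876 g(19,-9)=11628 g(19,-7)=27131 g(19,-5)=50369 g(19,-3)=75411 g(19,-1)=91409 g(19,1)=88502 g(19,3)=63954 g(19,5)=23256
t=20: g(20,-20)=1 g(20,-18)=20 g(20,-16)=190 g(20,-14)=1140 g(20,-12)=4845 g(20,-10)=15504 g(20,-8)=38759 g(20,-6)=77500 g(20,-4)=125780 g(20,-2)=166820 g(20,0)=179911 g(20,2)=152456 g(20,4)=87210
t=21: g(21,-21)=1 g(21,-19)=21 g(21,-17)=210 g(21,-15)=1330 g(21,-13)=5985 g(21,-11)=20349 g(21,-9)=54263 g(21,-7)=116259 g(21,-5)=203280 g(21,-3)=292600 g(21,-1)=346731 g(21,1)=332367 g(21,3)=239666 g(21,5)=87210
t=22: g(22,-22)=1 g(22,-20)=22 g(22,-18)=231 g(22,-16)=1540 g(22,-14)=7315 g(22,-12)=26334 g(22,-10)=74612 g(22,-8)=170522 g(22,-6)=319539 g(22,-4)=495880 g(22,-2)=639331 g(22,0)=679098 g(22,2)=572033 g(22,4)=326876
t=23: g(23,-23)=1 g(23,-21)=23 g(23,-19)=253 g(23,-17)=1771 g(23,-15)=8855 g(23,-13)=33649 g(23,-11)=100946 g(23,-9)=245134 g(23,-7)=490061 g(23,-5)=815419 g(23,-3)=1135211 g(23,-1)=1318429 g(23,1)=1251131 g(23,3)=898909 g(23,5)=326876
t=24: g(24,-24)=1 g(24,-22)=24 g(24,-20)=276 g(24,-18)=2024 g(24,-16)=10626 g(24,-14)=42504 g(24,-12)=134595 g(24,-10)=346080 g(24,-8)=735195 g(24,-6)=1305480 g(24,-4)=1950630 g(24,-2)=2453640 g(24,0)=2569560 g(24,2)=2150040 g(24,4)=1225785
t=25: g(25,-25)=1 g(25,-23)=25 g(25,-21)=300 g(25,-19)=2300 g(25,-17)=12650 g(25,-15)=53130 g(25,-13)=177099 g(25,-11)=480675 g(25,-9)=1081275 g(25,-7)=2040675 g(25,-5)=3256110 g(25,-3)=4404270 g(25,-1)=5023200 g(25,1)=4719600 g(25,3)=3375825 g(25,5)=1225785
t=26: g(26,-26)=1 g(26,-24)=26 g(26,-22)=325 g(26,-20)=2600 g(26,-18)=14950 g(26,-16)=65780 g(26,-14)=230229 g(26,-12)=657774 g(26,-10)=1561950 g(26,-8)=3121950 g(26,-6)=5296785 g(26,-4)=7660380 g(26,-2)=9427470 g(26,0)=9742800 g(26,2)=8095425 g(26,4)=4601610
t=27: g(27,-27)=1 g(27,-25)=27 g(27,-23)=351 g(27,-21)=2925 g(27,-19)=17550 g(27,-17)=80730 g(27,-15)=296009 g(27,-13)=888003 g(27,-11)=2219724 g(27,-9)=4683900 g(27,-7)=8418735 g(27,-5)=12957165 g(27,-3)=17087850 g(27,-1)=19170270 g(27,1)=17838225 g(27,3)=12697035 g(27,5)=4601610
t=28: g(28,-28)=1 g(28,-26)=28 g(28,-24)=378 g(28,-22)=3276 g(28,-20)=20475 g(28,-18)=98280 g(28,-16)=376739 g(28,-14)=1184012 g(28,-12)=3107727 g(28,-10)=6903624 g(28,-8)=13102635 g(28,-6)=21375900 g(28,-4)=30045015 g(28,-2)=36258120 g(28,0)=37008495 g(28,2)=30535260 g(28,4)=17298645
t=29: g(29,-29)=1 g(29,-27)=29 g(29,-25)=406 g(29,-23)=3654 g(29,-21)=23751 g(29,-19)=118755 g(29,-17)=475019 g(29,-15)=1560751 g(29,-13)=4291739 g(29,-11)=10011351 g(29,-9)=20006259 g(29,-7)=34478535 g(29,-5)=51420915 g(29,-3)=66303135 g(29,-1)=73266615 g(29,1)=67543755 g(29,3)=47833905 g(29,5)=17298645
t=30: g(30,-30)=1 g(30,-28)=30 g(30,-26)=435 g(30,-24)=4060 g(30,-22)=27405 g(30,-20)=142506 g(30,-18)=593774 g(30,-16)=2035770 g(30,-14)=5852490 g(30,-12)=14303090 g(30,-10)=30017610 g(30,-8)=54484794 g(30,-6)=85899450 g(30,-4)=117724050 g(30,-2)=139569750 g(30,0)=140810370 g(30,2)=115377660 g(30,4)=65132550
Paths never hitting 6: Σ_s g(30,s) = 771975795
Paths hitting 6: 2^30 - 771975795 = 301766029
P = 301766029/1073741824 = 301766029/1073741824

Answer: 301766029/1073741824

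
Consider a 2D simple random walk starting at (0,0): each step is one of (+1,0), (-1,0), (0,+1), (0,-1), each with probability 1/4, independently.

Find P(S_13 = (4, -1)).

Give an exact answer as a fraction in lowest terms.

Answer: 920205/67108864

Derivation:
Let h be the number of horizontal steps (so 13-h are vertical). To end at (4,-1) need (h+4)/2 right-steps and ((13-h)-1)/2 up-steps.
Sum over h with 4 ≤ h ≤ 12, h ≡ 0 (mod 2), 13-h ≡ 1 (mod 2):
h=4: C(13,4)·C(4,4)·C(9,4) = 715·1·126 = 90090
h=6: C(13,6)·C(6,5)·C(7,3) = 1716·6·35 = 360360
h=8: C(13,8)·C(8,6)·C(5,2) = 1287·28·10 = 360360
h=10: C(13,10)·C(10,7)·C(3,1) = 286·120·3 = 102960
h=12: C(13,12)·C(12,8)·C(1,0) = 13·495·1 = 6435
Total favorable: 920205
Total paths: 4^13 = 67108864
P = 920205/67108864 = 920205/67108864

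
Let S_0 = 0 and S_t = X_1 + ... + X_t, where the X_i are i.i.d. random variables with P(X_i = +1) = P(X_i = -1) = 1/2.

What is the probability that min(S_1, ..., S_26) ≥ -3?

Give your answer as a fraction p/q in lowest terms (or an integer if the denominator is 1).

Let f(t,s) = #length-t paths at position s with S_1..S_t all ≥ -3.
f(t,s) = f(t-1,s-1) + f(t-1,s+1) for s ≥ -3; f(t,s) = 0 for s < -3.
t=0: f(0,0)=1
t=1: f(1,-1)=1 f(1,1)=1
t=2: f(2,-2)=1 f(2,0)=2 f(2,2)=1
t=3: f(3,-3)=1 f(3,-1)=3 f(3,1)=3 f(3,3)=1
t=4: f(4,-2)=4 f(4,0)=6 f(4,2)=4 f(4,4)=1
t=5: f(5,-3)=4 f(5,-1)=10 f(5,1)=10 f(5,3)=5 f(5,5)=1
t=6: f(6,-2)=14 f(6,0)=20 f(6,2)=15 f(6,4)=6 f(6,6)=1
t=7: f(7,-3)=14 f(7,-1)=34 f(7,1)=35 f(7,3)=21 f(7,5)=7 f(7,7)=1
t=8: f(8,-2)=48 f(8,0)=69 f(8,2)=56 f(8,4)=28 f(8,6)=8 f(8,8)=1
t=9: f(9,-3)=48 f(9,-1)=117 f(9,1)=125 f(9,3)=84 f(9,5)=36 f(9,7)=9 f(9,9)=1
t=10: f(10,-2)=165 f(10,0)=242 f(10,2)=209 f(10,4)=120 f(10,6)=45 f(10,8)=10 f(10,10)=1
t=11: f(11,-3)=165 f(11,-1)=407 f(11,1)=451 f(11,3)=329 f(11,5)=165 f(11,7)=55 f(11,9)=11 f(11,11)=1
t=12: f(12,-2)=572 f(12,0)=858 f(12,2)=780 f(12,4)=494 f(12,6)=220 f(12,8)=66 f(12,10)=12 f(12,12)=1
t=13: f(13,-3)=572 f(13,-1)=1430 f(13,1)=1638 f(13,3)=1274 f(13,5)=714 f(13,7)=286 f(13,9)=78 f(13,11)=13 f(13,13)=1
t=14: f(14,-2)=2002 f(14,0)=3068 f(14,2)=2912 f(14,4)=1988 f(14,6)=1000 f(14,8)=364 f(14,10)=91 f(14,12)=14 f(14,14)=1
t=15: f(15,-3)=2002 f(15,-1)=5070 f(15,1)=5980 f(15,3)=4900 f(15,5)=2988 f(15,7)=1364 f(15,9)=455 f(15,11)=105 f(15,13)=15 f(15,15)=1
t=16: f(16,-2)=7072 f(16,0)=11050 f(16,2)=10880 f(16,4)=7888 f(16,6)=4352 f(16,8)=1819 f(16,10)=560 f(16,12)=120 f(16,14)=16 f(16,16)=1
t=17: f(17,-3)=7072 f(17,-1)=18122 f(17,1)=21930 f(17,3)=18768 f(17,5)=12240 f(17,7)=6171 f(17,9)=2379 f(17,11)=680 f(17,13)=136 f(17,15)=17 f(17,17)=1
t=18: f(18,-2)=25194 f(18,0)=40052 f(18,2)=40698 f(18,4)=31008 f(18,6)=18411 f(18,8)=8550 f(18,10)=3059 f(18,12)=816 f(18,14)=153 f(18,16)=18 f(18,18)=1
t=19: f(19,-3)=25194 f(19,-1)=65246 f(19,1)=80750 f(19,3)=71706 f(19,5)=49419 f(19,7)=26961 f(19,9)=11609 f(19,11)=3875 f(19,13)=969 f(19,15)=171 f(19,17)=19 f(19,19)=1
t=20: f(20,-2)=90440 f(20,0)=145996 f(20,2)=152456 f(20,4)=121125 f(20,6)=76380 f(20,8)=38570 f(20,10)=15484 f(20,12)=4844 f(20,14)=1140 f(20,16)=190 f(20,18)=20 f(20,20)=1
t=21: f(21,-3)=90440 f(21,-1)=236436 f(21,1)=298452 f(21,3)=273581 f(21,5)=197505 f(21,7)=114950 f(21,9)=54054 f(21,11)=20328 f(21,13)=5984 f(21,15)=1330 f(21,17)=210 f(21,19)=21 f(21,21)=1
t=22: f(22,-2)=326876 f(22,0)=534888 f(22,2)=572033 f(22,4)=471086 f(22,6)=312455 f(22,8)=169004 f(22,10)=74382 f(22,12)=26312 f(22,14)=7314 f(22,16)=1540 f(22,18)=231 f(22,20)=22 f(22,22)=1
t=23: f(23,-3)=326876 f(23,-1)=861764 f(23,1)=1106921 f(23,3)=1043119 f(23,5)=783541 f(23,7)=481459 f(23,9)=243386 f(23,11)=100694 f(23,13)=33626 f(23,15)=8854 f(23,17)=1771 f(23,19)=253 f(23,21)=23 f(23,23)=1
t=24: f(24,-2)=1188640 f(24,0)=1968685 f(24,2)=2150040 f(24,4)=1826660 f(24,6)=1265000 f(24,8)=724845 f(24,10)=344080 f(24,12)=134320 f(24,14)=42480 f(24,16)=10625 f(24,18)=2024 f(24,20)=276 f(24,22)=24 f(24,24)=1
t=25: f(25,-3)=1188640 f(25,-1)=3157325 f(25,1)=4118725 f(25,3)=3976700 f(25,5)=3091660 f(25,7)=1989845 f(25,9)=1068925 f(25,11)=478400 f(25,13)=176800 f(25,15)=53105 f(25,17)=12649 f(25,19)=2300 f(25,21)=300 f(25,23)=25 f(25,25)=1
t=26: f(26,-2)=4345965 f(26,0)=7276050 f(26,2)=8095425 f(26,4)=7068360 f(26,6)=5081505 f(26,8)=3058770 f(26,10)=1547325 f(26,12)=655200 f(26,14)=229905 f(26,16)=65754 f(26,18)=14949 f(26,20)=2600 f(26,22)=325 f(26,24)=26 f(26,26)=1
Σ_s f(26,s) = 37442160
P = 37442160/67108864 = 2340135/4194304

Answer: 2340135/4194304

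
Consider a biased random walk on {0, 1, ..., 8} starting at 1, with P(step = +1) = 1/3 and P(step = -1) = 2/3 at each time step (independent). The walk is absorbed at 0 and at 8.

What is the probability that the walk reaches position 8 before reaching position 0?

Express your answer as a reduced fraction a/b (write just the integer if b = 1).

Answer: 1/255

Derivation:
Biased walk: p = 1/3, q = 2/3, r = q/p = 2
Gambler's ruin: P(hit 8 before 0 | start at 1) = (1 - r^a)/(1 - r^N)
r^1 = 2; r^8 = 256
P = (1 - 2) / (1 - 256) = -1 / -255 = 1/255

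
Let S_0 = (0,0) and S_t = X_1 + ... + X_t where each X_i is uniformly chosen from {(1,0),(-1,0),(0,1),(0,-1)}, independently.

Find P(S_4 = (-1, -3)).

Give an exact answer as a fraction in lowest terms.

Let h be the number of horizontal steps (so 4-h are vertical). To end at (-1,-3) need (h-1)/2 right-steps and ((4-h)-3)/2 up-steps.
Sum over h with 1 ≤ h ≤ 1, h ≡ 1 (mod 2), 4-h ≡ 1 (mod 2):
h=1: C(4,1)·C(1,0)·C(3,0) = 4·1·1 = 4
Total favorable: 4
Total paths: 4^4 = 256
P = 4/256 = 1/64

Answer: 1/64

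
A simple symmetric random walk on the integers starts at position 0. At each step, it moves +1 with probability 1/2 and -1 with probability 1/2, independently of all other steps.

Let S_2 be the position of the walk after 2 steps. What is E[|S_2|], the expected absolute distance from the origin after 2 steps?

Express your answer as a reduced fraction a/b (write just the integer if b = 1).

Answer: 1

Derivation:
S_2 takes values m ≡ 0 (mod 2) with |m| ≤ 2; P(S_2=m) = C(2,(2+m)/2)/2^2.
Total paths: 2^2 = 4
Distribution: P(S=-2)=1/4, P(S=0)=2/4, P(S=2)=1/4
E[|S_2|] = Σ_m |m|·P(S_2=m) = 4/4 = 1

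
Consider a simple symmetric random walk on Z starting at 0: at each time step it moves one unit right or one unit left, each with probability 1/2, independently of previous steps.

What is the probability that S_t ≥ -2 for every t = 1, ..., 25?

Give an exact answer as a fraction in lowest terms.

Let f(t,s) = #length-t paths at position s with S_1..S_t all ≥ -2.
f(t,s) = f(t-1,s-1) + f(t-1,s+1) for s ≥ -2; f(t,s) = 0 for s < -2.
t=0: f(0,0)=1
t=1: f(1,-1)=1 f(1,1)=1
t=2: f(2,-2)=1 f(2,0)=2 f(2,2)=1
t=3: f(3,-1)=3 f(3,1)=3 f(3,3)=1
t=4: f(4,-2)=3 f(4,0)=6 f(4,2)=4 f(4,4)=1
t=5: f(5,-1)=9 f(5,1)=10 f(5,3)=5 f(5,5)=1
t=6: f(6,-2)=9 f(6,0)=19 f(6,2)=15 f(6,4)=6 f(6,6)=1
t=7: f(7,-1)=28 f(7,1)=34 f(7,3)=21 f(7,5)=7 f(7,7)=1
t=8: f(8,-2)=28 f(8,0)=62 f(8,2)=55 f(8,4)=28 f(8,6)=8 f(8,8)=1
t=9: f(9,-1)=90 f(9,1)=117 f(9,3)=83 f(9,5)=36 f(9,7)=9 f(9,9)=1
t=10: f(10,-2)=90 f(10,0)=207 f(10,2)=200 f(10,4)=119 f(10,6)=45 f(10,8)=10 f(10,10)=1
t=11: f(11,-1)=297 f(11,1)=407 f(11,3)=319 f(11,5)=164 f(11,7)=55 f(11,9)=11 f(11,11)=1
t=12: f(12,-2)=297 f(12,0)=704 f(12,2)=726 f(12,4)=483 f(12,6)=219 f(12,8)=66 f(12,10)=12 f(12,12)=1
t=13: f(13,-1)=1001 f(13,1)=1430 f(13,3)=1209 f(13,5)=702 f(13,7)=285 f(13,9)=78 f(13,11)=13 f(13,13)=1
t=14: f(14,-2)=1001 f(14,0)=2431 f(14,2)=2639 f(14,4)=1911 f(14,6)=987 f(14,8)=363 f(14,10)=91 f(14,12)=14 f(14,14)=1
t=15: f(15,-1)=3432 f(15,1)=5070 f(15,3)=4550 f(15,5)=2898 f(15,7)=1350 f(15,9)=454 f(15,11)=105 f(15,13)=15 f(15,15)=1
t=16: f(16,-2)=3432 f(16,0)=8502 f(16,2)=9620 f(16,4)=7448 f(16,6)=4248 f(16,8)=1804 f(16,10)=559 f(16,12)=120 f(16,14)=16 f(16,16)=1
t=17: f(17,-1)=11934 f(17,1)=18122 f(17,3)=17068 f(17,5)=11696 f(17,7)=6052 f(17,9)=2363 f(17,11)=679 f(17,13)=136 f(17,15)=17 f(17,17)=1
t=18: f(18,-2)=11934 f(18,0)=30056 f(18,2)=35190 f(18,4)=28764 f(18,6)=17748 f(18,8)=8415 f(18,10)=3042 f(18,12)=815 f(18,14)=153 f(18,16)=18 f(18,18)=1
t=19: f(19,-1)=41990 f(19,1)=65246 f(19,3)=63954 f(19,5)=46512 f(19,7)=26163 f(19,9)=11457 f(19,11)=3857 f(19,13)=968 f(19,15)=171 f(19,17)=19 f(19,19)=1
t=20: f(20,-2)=41990 f(20,0)=107236 f(20,2)=129200 f(20,4)=110466 f(20,6)=72675 f(20,8)=37620 f(20,10)=15314 f(20,12)=4825 f(20,14)=1139 f(20,16)=190 f(20,18)=20 f(20,20)=1
t=21: f(21,-1)=149226 f(21,1)=236436 f(21,3)=239666 f(21,5)=183141 f(21,7)=110295 f(21,9)=52934 f(21,11)=20139 f(21,13)=5964 f(21,15)=1329 f(21,17)=210 f(21,19)=21 f(21,21)=1
t=22: f(22,-2)=149226 f(22,0)=385662 f(22,2)=476102 f(22,4)=422807 f(22,6)=293436 f(22,8)=163229 f(22,10)=73073 f(22,12)=26103 f(22,14)=7293 f(22,16)=1539 f(22,18)=231 f(22,20)=22 f(22,22)=1
t=23: f(23,-1)=534888 f(23,1)=861764 f(23,3)=898909 f(23,5)=716243 f(23,7)=456665 f(23,9)=236302 f(23,11)=99176 f(23,13)=33396 f(23,15)=8832 f(23,17)=1770 f(23,19)=253 f(23,21)=23 f(23,23)=1
t=24: f(24,-2)=534888 f(24,0)=1396652 f(24,2)=1760673 f(24,4)=1615152 f(24,6)=1172908 f(24,8)=692967 f(24,10)=335478 f(24,12)=132572 f(24,14)=42228 f(24,16)=10602 f(24,18)=2023 f(24,20)=276 f(24,22)=24 f(24,24)=1
t=25: f(25,-1)=1931540 f(25,1)=3157325 f(25,3)=3375825 f(25,5)=2788060 f(25,7)=1865875 f(25,9)=1028445 f(25,11)=468050 f(25,13)=174800 f(25,15)=52830 f(25,17)=12625 f(25,19)=2299 f(25,21)=300 f(25,23)=25 f(25,25)=1
Σ_s f(25,s) = 14858000
P = 14858000/33554432 = 928625/2097152

Answer: 928625/2097152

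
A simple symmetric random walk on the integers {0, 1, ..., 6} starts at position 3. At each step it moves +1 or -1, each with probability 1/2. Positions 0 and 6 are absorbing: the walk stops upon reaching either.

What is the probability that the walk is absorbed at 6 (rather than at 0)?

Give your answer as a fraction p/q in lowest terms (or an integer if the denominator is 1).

Answer: 1/2

Derivation:
Symmetric walk (p = 1/2): the harmonic-function argument gives P(hit 6 before 0 | start at 3) = a/N.
P = 3/6 = 1/2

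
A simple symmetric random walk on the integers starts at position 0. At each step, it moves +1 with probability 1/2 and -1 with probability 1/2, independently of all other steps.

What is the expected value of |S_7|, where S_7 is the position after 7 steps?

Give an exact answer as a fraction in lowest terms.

Answer: 35/16

Derivation:
S_7 takes values m ≡ 1 (mod 2) with |m| ≤ 7; P(S_7=m) = C(7,(7+m)/2)/2^7.
Total paths: 2^7 = 128
Distribution: P(S=-7)=1/128, P(S=-5)=7/128, P(S=-3)=21/128, P(S=-1)=35/128, P(S=1)=35/128, P(S=3)=21/128, P(S=5)=7/128, P(S=7)=1/128
E[|S_7|] = Σ_m |m|·P(S_7=m) = 280/128 = 35/16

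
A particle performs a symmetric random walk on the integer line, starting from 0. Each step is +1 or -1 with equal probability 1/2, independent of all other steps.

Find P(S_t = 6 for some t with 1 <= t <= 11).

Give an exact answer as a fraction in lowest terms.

Count via complement. Let g(t,s) = #length-t paths at position s with S_1..S_t all ≠ 6.
g(t,s) = g(t-1,s-1) + g(t-1,s+1) for s ≠ 6; g(t,6) = 0.
t=0: g(0,0)=1
t=1: g(1,-1)=1 g(1,1)=1
t=2: g(2,-2)=1 g(2,0)=2 g(2,2)=1
t=3: g(3,-3)=1 g(3,-1)=3 g(3,1)=3 g(3,3)=1
t=4: g(4,-4)=1 g(4,-2)=4 g(4,0)=6 g(4,2)=4 g(4,4)=1
t=5: g(5,-5)=1 g(5,-3)=5 g(5,-1)=10 g(5,1)=10 g(5,3)=5 g(5,5)=1
t=6: g(6,-6)=1 g(6,-4)=6 g(6,-2)=15 g(6,0)=20 g(6,2)=15 g(6,4)=6
t=7: g(7,-7)=1 g(7,-5)=7 g(7,-3)=21 g(7,-1)=35 g(7,1)=35 g(7,3)=21 g(7,5)=6
t=8: g(8,-8)=1 g(8,-6)=8 g(8,-4)=28 g(8,-2)=56 g(8,0)=70 g(8,2)=56 g(8,4)=27
t=9: g(9,-9)=1 g(9,-7)=9 g(9,-5)=36 g(9,-3)=84 g(9,-1)=126 g(9,1)=126 g(9,3)=83 g(9,5)=27
t=10: g(10,-10)=1 g(10,-8)=10 g(10,-6)=45 g(10,-4)=120 g(10,-2)=210 g(10,0)=252 g(10,2)=209 g(10,4)=110
t=11: g(11,-11)=1 g(11,-9)=11 g(11,-7)=55 g(11,-5)=165 g(11,-3)=330 g(11,-1)=462 g(11,1)=461 g(11,3)=319 g(11,5)=110
Paths never hitting 6: Σ_s g(11,s) = 1914
Paths hitting 6: 2^11 - 1914 = 134
P = 134/2048 = 67/1024

Answer: 67/1024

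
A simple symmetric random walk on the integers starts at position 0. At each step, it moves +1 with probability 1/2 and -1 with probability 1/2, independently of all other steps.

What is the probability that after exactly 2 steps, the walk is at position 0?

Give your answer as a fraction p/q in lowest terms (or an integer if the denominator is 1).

To return to 0 after 2 steps: need exactly 1 step of +1 and 1 of -1.
Favorable paths: C(2,1) = 2
Total paths: 2^2 = 4
P = 2/4 = 1/2

Answer: 1/2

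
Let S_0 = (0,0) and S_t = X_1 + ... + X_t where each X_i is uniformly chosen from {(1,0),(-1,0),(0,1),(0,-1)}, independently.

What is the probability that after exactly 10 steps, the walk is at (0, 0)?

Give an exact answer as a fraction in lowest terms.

Answer: 3969/65536

Derivation:
Let h be the number of horizontal steps (so 10-h are vertical). To end at (0,0) need (h+0)/2 right-steps and ((10-h)+0)/2 up-steps.
Sum over h with 0 ≤ h ≤ 10, h ≡ 0 (mod 2), 10-h ≡ 0 (mod 2):
h=0: C(10,0)·C(0,0)·C(10,5) = 1·1·252 = 252
h=2: C(10,2)·C(2,1)·C(8,4) = 45·2·70 = 6300
h=4: C(10,4)·C(4,2)·C(6,3) = 210·6·20 = 25200
h=6: C(10,6)·C(6,3)·C(4,2) = 210·20·6 = 25200
h=8: C(10,8)·C(8,4)·C(2,1) = 45·70·2 = 6300
h=10: C(10,10)·C(10,5)·C(0,0) = 1·252·1 = 252
Total favorable: 63504
Total paths: 4^10 = 1048576
P = 63504/1048576 = 3969/65536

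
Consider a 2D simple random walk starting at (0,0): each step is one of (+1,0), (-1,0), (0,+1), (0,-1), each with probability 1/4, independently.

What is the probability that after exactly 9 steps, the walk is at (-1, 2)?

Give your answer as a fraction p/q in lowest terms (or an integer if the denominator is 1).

Let h be the number of horizontal steps (so 9-h are vertical). To end at (-1,2) need (h-1)/2 right-steps and ((9-h)+2)/2 up-steps.
Sum over h with 1 ≤ h ≤ 7, h ≡ 1 (mod 2), 9-h ≡ 0 (mod 2):
h=1: C(9,1)·C(1,0)·C(8,5) = 9·1·56 = 504
h=3: C(9,3)·C(3,1)·C(6,4) = 84·3·15 = 3780
h=5: C(9,5)·C(5,2)·C(4,3) = 126·10·4 = 5040
h=7: C(9,7)·C(7,3)·C(2,2) = 36·35·1 = 1260
Total favorable: 10584
Total paths: 4^9 = 262144
P = 10584/262144 = 1323/32768

Answer: 1323/32768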